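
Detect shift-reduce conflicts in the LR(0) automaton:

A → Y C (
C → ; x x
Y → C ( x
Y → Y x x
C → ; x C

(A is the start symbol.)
No shift-reduce conflicts

A shift-reduce conflict occurs when an LR(0) state has both:
  - a complete (reduce) item [A → α .] (dot at the end), and
  - a shift item [B → β . c γ] (dot before a terminal).

Augment with A' → A and build the canonical LR(0) collection (I0 = CLOSURE({[A' → . A]}), then GOTO on every symbol after a dot until no new states appear). It has 14 states:
  I0: { [A → . Y C (], [A' → . A], [C → . ; x C], [C → . ; x x], [Y → . C ( x], [Y → . Y x x] }  — shift
  I1: { [C → ; . x C], [C → ; . x x] }  — shift
  I2: { [A' → A .] }  — accept
  I3: { [Y → C . ( x] }  — shift
  I4: { [A → Y . C (], [C → . ; x C], [C → . ; x x], [Y → Y . x x] }  — shift
  I5: { [A → Y C . (] }  — shift
  I6: { [Y → Y x . x] }  — shift
  I7: { [Y → Y x x .] }  — reduce
  I8: { [A → Y C ( .] }  — reduce
  I9: { [Y → C ( . x] }  — shift
  I10: { [Y → C ( x .] }  — reduce
  I11: { [C → . ; x C], [C → . ; x x], [C → ; x . C], [C → ; x . x] }  — shift
  I12: { [C → ; x C .] }  — reduce
  I13: { [C → ; x x .] }  — reduce

No state contains both a complete item and a shift item.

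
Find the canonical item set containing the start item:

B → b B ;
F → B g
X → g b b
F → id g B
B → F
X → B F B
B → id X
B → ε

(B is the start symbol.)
{ [B → . F], [B → . b B ;], [B → . id X], [B → .], [B' → . B], [F → . B g], [F → . id g B] }

First, augment the grammar with B' → B
I₀ = CLOSURE({ [B' → . B] }):
  [B' → . B] has the dot before B: add [B → . b B ;], [B → . F], [B → . id X], [B → .]
  [B → . F] has the dot before F: add [F → . B g], [F → . id g B]
No further items can be added.

I₀ = { [B → . F], [B → . b B ;], [B → . id X], [B → .], [B' → . B], [F → . B g], [F → . id g B] }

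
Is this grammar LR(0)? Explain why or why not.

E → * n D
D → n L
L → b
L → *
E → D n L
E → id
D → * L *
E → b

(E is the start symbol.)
Augment with E' → E and build the canonical LR(0) collection (I0 = CLOSURE({[E' → . E]}), then GOTO on every symbol after a dot until no new states appear). It has 17 states:
  I0: { [D → . * L *], [D → . n L], [E → . * n D], [E → . D n L], [E → . b], [E → . id], [E' → . E] }  — shift
  I1: { [D → * . L *], [E → * . n D], [L → . *], [L → . b] }  — shift
  I2: { [E → D . n L] }  — shift
  I3: { [E' → E .] }  — accept
  I4: { [E → b .] }  — reduce
  I5: { [E → id .] }  — reduce
  I6: { [D → n . L], [L → . *], [L → . b] }  — shift
  I7: { [L → * .] }  — reduce
  I8: { [D → n L .] }  — reduce
  I9: { [L → b .] }  — reduce
  I10: { [E → D n . L], [L → . *], [L → . b] }  — shift
  I11: { [E → D n L .] }  — reduce
  I12: { [D → * L . *] }  — shift
  I13: { [D → . * L *], [D → . n L], [E → * n . D] }  — shift
  I14: { [D → * . L *], [L → . *], [L → . b] }  — shift
  I15: { [E → * n D .] }  — reduce
  I16: { [D → * L * .] }  — reduce

Every state is either a pure shift/goto state or contains exactly one complete item and nothing to shift — no conflicts. The grammar is LR(0).

Answer: Yes, the grammar is LR(0)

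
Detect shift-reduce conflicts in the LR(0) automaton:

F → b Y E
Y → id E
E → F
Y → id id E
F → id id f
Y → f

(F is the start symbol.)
A shift-reduce conflict occurs when an LR(0) state has both:
  - a complete (reduce) item [A → α .] (dot at the end), and
  - a shift item [B → β . c γ] (dot before a terminal).

Augment with F' → F and build the canonical LR(0) collection (I0 = CLOSURE({[F' → . F]}), then GOTO on every symbol after a dot until no new states appear). It has 15 states:
  I0: { [F → . b Y E], [F → . id id f], [F' → . F] }  — shift
  I1: { [F' → F .] }  — accept
  I2: { [F → b . Y E], [Y → . f], [Y → . id E], [Y → . id id E] }  — shift
  I3: { [F → id . id f] }  — shift
  I4: { [F → id id . f] }  — shift
  I5: { [F → id id f .] }  — reduce
  I6: { [E → . F], [F → . b Y E], [F → . id id f], [F → b Y . E] }  — shift
  I7: { [Y → f .] }  — reduce
  I8: { [E → . F], [F → . b Y E], [F → . id id f], [Y → id . E], [Y → id . id E] }  — shift
  I9: { [Y → id E .] }  — reduce
  I10: { [E → F .] }  — reduce
  I11: { [E → . F], [F → . b Y E], [F → . id id f], [F → id . id f], [Y → id id . E] }  — shift
  I12: { [Y → id id E .] }  — reduce
  I13: { [F → id . id f], [F → id id . f] }  — shift
  I14: { [F → b Y E .] }  — reduce

No state contains both a complete item and a shift item.

Answer: No shift-reduce conflicts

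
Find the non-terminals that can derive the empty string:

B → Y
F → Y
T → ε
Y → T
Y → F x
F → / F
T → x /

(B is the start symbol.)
ε-productions: T → ε
So T is immediately nullable.
Y → T: every symbol on the right is nullable, so Y is nullable too.
B → Y: every symbol on the right is nullable, so B is nullable too.
F → Y: every symbol on the right is nullable, so F is nullable too.
Every non-terminal is now nullable.
Nullable = { 'B', 'F', 'T', 'Y' }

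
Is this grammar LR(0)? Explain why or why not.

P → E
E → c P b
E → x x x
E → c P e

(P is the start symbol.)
A grammar is LR(0) if no state in the canonical LR(0) collection has:
  - both a shift item (dot before a terminal) and a complete item (shift-reduce conflict), or
  - two or more complete items (reduce-reduce conflict; the accept item [P' → P .] counts as a complete item here).

Augment with P' → P and build the canonical LR(0) collection (I0 = CLOSURE({[P' → . P]}), then GOTO on every symbol after a dot until no new states appear). It has 10 states:
  I0: { [E → . c P b], [E → . c P e], [E → . x x x], [P → . E], [P' → . P] }  — shift
  I1: { [P → E .] }  — reduce
  I2: { [P' → P .] }  — accept
  I3: { [E → . c P b], [E → . c P e], [E → . x x x], [E → c . P b], [E → c . P e], [P → . E] }  — shift
  I4: { [E → x . x x] }  — shift
  I5: { [E → x x . x] }  — shift
  I6: { [E → x x x .] }  — reduce
  I7: { [E → c P . b], [E → c P . e] }  — shift
  I8: { [E → c P b .] }  — reduce
  I9: { [E → c P e .] }  — reduce

Every state is either a pure shift/goto state or contains exactly one complete item and nothing to shift — no conflicts. The grammar is LR(0).

Answer: Yes, the grammar is LR(0)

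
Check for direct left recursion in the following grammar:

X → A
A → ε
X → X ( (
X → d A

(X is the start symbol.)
X → A: starts with A
A → ε: starts with ε
X → X ( (: LEFT RECURSIVE (starts with X)
X → d A: starts with d

The grammar has direct left recursion on: X.

Answer: Yes, X is left-recursive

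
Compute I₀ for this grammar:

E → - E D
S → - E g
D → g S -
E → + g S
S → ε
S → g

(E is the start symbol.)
First, augment the grammar with E' → E
I₀ = CLOSURE({ [E' → . E] }):
  [E' → . E] has the dot before E: add [E → . - E D], [E → . + g S]
No further items can be added.

I₀ = { [E → . + g S], [E → . - E D], [E' → . E] }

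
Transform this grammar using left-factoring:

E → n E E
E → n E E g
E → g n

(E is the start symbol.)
Left-factoring transforms A → αβ₁ | αβ₂ into A → αA' and A' → β₁ | β₂
(α is the longest common prefix among the alternatives). Repeat until
no nonterminal has two alternatives with a common prefix.

Round 1: E has alternatives sharing prefix 'n E E'. Introduce E': E → n E E E'
  Add: E' → ε
  Add: E' → g

No remaining common prefixes — done.

Resulting grammar:
E → n E E E'
E' → ε
E' → g
E → g n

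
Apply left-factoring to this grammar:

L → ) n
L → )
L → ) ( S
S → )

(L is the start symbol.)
Left-factoring transforms A → αβ₁ | αβ₂ into A → αA' and A' → β₁ | β₂
(α is the longest common prefix among the alternatives). Repeat until
no nonterminal has two alternatives with a common prefix.

Round 1: L has alternatives sharing prefix ')'. Introduce L': L → ) L'
  Add: L' → n
  Add: L' → ε
  Add: L' → ( S

No remaining common prefixes — done.

Resulting grammar:
L → ) L'
L' → n
L' → ε
L' → ( S
S → )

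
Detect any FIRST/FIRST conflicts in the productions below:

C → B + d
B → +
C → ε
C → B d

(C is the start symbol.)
Yes. C → B '+' d / C → B d on { '+' }

A FIRST/FIRST conflict occurs when two productions N → α and N → β for the same non-terminal have FIRST(α) ∩ FIRST(β) ≠ ∅ (with ε ∈ FIRST of a nullable right-hand side, so two nullable alternatives also conflict).

FIRST sets of the non-terminals at (or reachable through a nullable prefix from) the front of some alternative:
  FIRST(B) = { '+' }

Productions for C:
  C → B + d: FIRST = { '+' }
  C → ε: FIRST = { ε }
  C → B d: FIRST = { '+' }
B has only one production, so no FIRST/FIRST conflict is possible there.

Conflict for C: C → B + d and C → B d
  Overlap: { '+' }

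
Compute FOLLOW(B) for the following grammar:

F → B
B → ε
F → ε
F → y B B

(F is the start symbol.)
{ $ }

To compute FOLLOW(B), find every occurrence of B on a right-hand side N → α B β: add FIRST(β) \ {ε}, and if β is empty or nullable also add FOLLOW(N). Iterate to a fixed point.

In F → B: B is at the end, add FOLLOW(F)
In F → y B B: B is followed by B, add FIRST(B) \ {ε} = { }
  B is nullable, so also add FOLLOW(F)
In F → y B B: B is at the end, add FOLLOW(F)

The FOLLOW sets referred to above (computed the same way, to a fixed point):
  FOLLOW(F) = { $ }

Taking the union: FOLLOW(B) = { $ }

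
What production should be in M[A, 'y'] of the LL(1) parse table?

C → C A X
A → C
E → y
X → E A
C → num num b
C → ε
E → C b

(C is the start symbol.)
To find M[A, 'y'], we find productions for A where 'y' is in the predict set (PREDICT(N → α) = (FIRST(α) \ {ε}) ∪ (FOLLOW(N) if α ⇒* ε)).

Relevant sets:
  FIRST(C) = { 'b', 'num', 'y', ε }
  FOLLOW(A) = { $, 'b', 'num', 'y' }

A → C: PREDICT = { $, 'b', 'num', 'y' }
  'y' is in predict set, so this production goes in M[A, 'y']

M[A, 'y'] = A → C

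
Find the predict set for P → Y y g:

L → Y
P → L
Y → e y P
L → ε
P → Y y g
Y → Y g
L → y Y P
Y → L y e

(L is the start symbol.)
{ 'e', 'y' }

PREDICT(P → Y y g) = (FIRST(RHS) \ {ε}) ∪ (FOLLOW(P) if ε ∈ FIRST(RHS), i.e. RHS ⇒* ε)
FIRST(Y) = { 'e', 'y' }
FIRST(Y y g) = { 'e', 'y' }
ε ∉ FIRST(Y y g), so FOLLOW(P) is not added.
PREDICT(P → Y y g) = { 'e', 'y' }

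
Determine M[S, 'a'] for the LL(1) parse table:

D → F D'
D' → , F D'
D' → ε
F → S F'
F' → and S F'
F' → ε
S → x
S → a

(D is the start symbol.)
To find M[S, 'a'], we find productions for S where 'a' is in the predict set (PREDICT(N → α) = (FIRST(α) \ {ε}) ∪ (FOLLOW(N) if α ⇒* ε)).

S → x: PREDICT = { 'x' }
S → a: PREDICT = { 'a' }
  'a' is in predict set, so this production goes in M[S, 'a']

M[S, 'a'] = S → a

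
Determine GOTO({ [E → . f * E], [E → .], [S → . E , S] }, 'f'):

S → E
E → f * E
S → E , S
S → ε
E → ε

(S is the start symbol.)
GOTO(I, 'f') = CLOSURE({ [A → αX.β] : [A → α.Xβ] ∈ I, X = 'f' })

Items with dot before 'f', with the dot advanced:
  [E → . f * E] → [E → f . * E]
Closure adds nothing (no advanced item has the dot before a non-terminal).

GOTO = { [E → f . * E] }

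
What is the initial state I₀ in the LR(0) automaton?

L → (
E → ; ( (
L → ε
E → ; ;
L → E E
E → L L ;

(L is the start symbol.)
First, augment the grammar with L' → L
I₀ = CLOSURE({ [L' → . L] }):
  [L' → . L] has the dot before L: add [L → . (], [L → .], [L → . E E]
  [L → . E E] has the dot before E: add [E → . ; ( (], [E → . ; ;], [E → . L L ;]
No further items can be added.

I₀ = { [E → . ; ( (], [E → . ; ;], [E → . L L ;], [L → . (], [L → . E E], [L → .], [L' → . L] }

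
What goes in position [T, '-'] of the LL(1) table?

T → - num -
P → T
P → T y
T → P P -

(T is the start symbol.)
To find M[T, '-'], we find productions for T where '-' is in the predict set (PREDICT(N → α) = (FIRST(α) \ {ε}) ∪ (FOLLOW(N) if α ⇒* ε)).

Relevant sets:
  FIRST(P) = { '-' }

T → - num -: PREDICT = { '-' }
  '-' is in predict set, so this production goes in M[T, '-']
T → P P -: PREDICT = { '-' }
  '-' is in predict set, so this production goes in M[T, '-']

M[T, '-'] = T → - num -, T → P P -  (a multiply-defined cell — the grammar is not LL(1))

Answer: T → - num -, T → P P -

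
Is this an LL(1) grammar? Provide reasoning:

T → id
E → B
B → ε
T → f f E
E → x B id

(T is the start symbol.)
Yes, the grammar is LL(1).

A grammar is LL(1) if for each non-terminal N with multiple productions, the predict sets of those productions are pairwise disjoint, where PREDICT(N → α) = (FIRST(α) \ {ε}) ∪ (FOLLOW(N) if α ⇒* ε).

Relevant sets:
  FIRST(B) = { ε }
  FOLLOW(E) = { $ }

For T:
  PREDICT(T → id) = { 'id' }
  PREDICT(T → f f E) = { 'f' }
For E:
  PREDICT(E → B) = { $ }
  PREDICT(E → x B id) = { 'x' }
B has a single production, so nothing to check there.

All predict sets are disjoint. The grammar IS LL(1).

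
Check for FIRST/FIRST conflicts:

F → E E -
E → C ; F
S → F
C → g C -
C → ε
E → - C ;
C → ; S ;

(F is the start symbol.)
FIRST sets of the non-terminals at (or reachable through a nullable prefix from) the front of some alternative:
  FIRST(C) = { ';', 'g', ε }

Productions for E:
  E → C ; F: FIRST = { ';', 'g' }
  E → - C ;: FIRST = { '-' }
Productions for C:
  C → g C -: FIRST = { 'g' }
  C → ε: FIRST = { ε }
  C → ; S ;: FIRST = { ';' }
F, S have only one production, so no FIRST/FIRST conflict is possible there.

All alternatives of each non-terminal have pairwise disjoint FIRST sets.

Answer: No FIRST/FIRST conflicts.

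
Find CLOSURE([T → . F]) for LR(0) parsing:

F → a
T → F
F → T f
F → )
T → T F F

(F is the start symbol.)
{ [F → . )], [F → . T f], [F → . a], [T → . F], [T → . T F F] }

Start with: [T → . F]
  [T → . F] has the dot before F: add [F → . a], [F → . T f], [F → . )]
  [F → . T f] has the dot before T: add [T → . T F F]
No further items can be added.

CLOSURE = { [F → . )], [F → . T f], [F → . a], [T → . F], [T → . T F F] }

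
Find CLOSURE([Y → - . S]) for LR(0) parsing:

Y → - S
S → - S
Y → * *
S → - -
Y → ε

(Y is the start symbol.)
{ [S → . - -], [S → . - S], [Y → - . S] }

Start with: [Y → - . S]
  [Y → - . S] has the dot before S: add [S → . - S], [S → . - -]
No further items can be added.

CLOSURE = { [S → . - -], [S → . - S], [Y → - . S] }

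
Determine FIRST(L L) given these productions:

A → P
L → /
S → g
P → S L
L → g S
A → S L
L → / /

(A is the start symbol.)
{ '/', 'g' }

FIRST sets of the non-terminals involved (from the grammar, by fixed-point iteration):
  FIRST(L) = { '/', 'g' }

To compute FIRST(L L), process the symbols left to right:
Symbol L is a non-terminal. Add FIRST(L) \ {ε} = { '/', 'g' }
L is not nullable (ε ∉ FIRST(L)), so stop here.
FIRST(L L) = { '/', 'g' }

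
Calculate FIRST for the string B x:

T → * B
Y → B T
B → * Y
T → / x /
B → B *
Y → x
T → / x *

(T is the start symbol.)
{ '*' }

FIRST sets of the non-terminals involved (from the grammar, by fixed-point iteration):
  FIRST(B) = { '*' }

To compute FIRST(B x), process the symbols left to right:
Symbol B is a non-terminal. Add FIRST(B) \ {ε} = { '*' }
B is not nullable (ε ∉ FIRST(B)), so stop here.
FIRST(B x) = { '*' }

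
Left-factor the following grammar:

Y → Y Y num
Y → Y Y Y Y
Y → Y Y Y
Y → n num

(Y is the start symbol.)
Left-factoring transforms A → αβ₁ | αβ₂ into A → αA' and A' → β₁ | β₂
(α is the longest common prefix among the alternatives). Repeat until
no nonterminal has two alternatives with a common prefix.

Round 1: Y has alternatives sharing prefix 'Y Y'. Introduce Y': Y → Y Y Y'
  Add: Y' → num
  Add: Y' → Y Y
  Add: Y' → Y

Round 2: Y' has alternatives sharing prefix 'Y'. Introduce Y'': Y' → Y Y''
  Add: Y'' → Y
  Add: Y'' → ε

No remaining common prefixes — done.

Resulting grammar:
Y → Y Y Y'
Y' → num
Y' → Y Y''
Y'' → Y
Y'' → ε
Y → n num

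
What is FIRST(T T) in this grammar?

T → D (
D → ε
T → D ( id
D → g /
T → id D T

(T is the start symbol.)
{ '(', 'g', 'id' }

FIRST sets of the non-terminals involved (from the grammar, by fixed-point iteration):
  FIRST(T) = { '(', 'g', 'id' }

To compute FIRST(T T), process the symbols left to right:
Symbol T is a non-terminal. Add FIRST(T) \ {ε} = { '(', 'g', 'id' }
T is not nullable (ε ∉ FIRST(T)), so stop here.
FIRST(T T) = { '(', 'g', 'id' }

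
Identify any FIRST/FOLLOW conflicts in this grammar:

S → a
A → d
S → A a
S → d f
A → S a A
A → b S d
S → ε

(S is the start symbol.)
Yes. S → a with FOLLOW(S) on { 'a' }; S → A a with FOLLOW(S) on { 'a', 'd' }; S → d f with FOLLOW(S) on { 'd' }

A FIRST/FOLLOW conflict occurs when a non-terminal N has a nullable alternative N → β (β ⇒* ε) and another alternative N → α with FIRST(α) ∩ FOLLOW(N) ≠ ∅: on such a lookahead the parser cannot decide between expanding α and letting N vanish via β.

Nullable non-terminals: S.
FIRST sets used below: FIRST(A) = { 'a', 'b', 'd' }

S: nullable alternative(s) S → ε; FOLLOW(S) = { $, 'a', 'd' }
  S → a: FIRST \ {ε} = { 'a' } — overlaps FOLLOW(S) on { 'a' }: CONFLICT
  S → A a: FIRST \ {ε} = { 'a', 'b', 'd' } — overlaps FOLLOW(S) on { 'a', 'd' }: CONFLICT
  S → d f: FIRST \ {ε} = { 'd' } — overlaps FOLLOW(S) on { 'd' }: CONFLICT
  S → ε: FIRST \ {ε} = { } — this is the only nullable alternative, skip

A has no nullable alternative, so no FIRST/FOLLOW check is needed there.

So the grammar has 3 FIRST/FOLLOW conflicts (marked CONFLICT above).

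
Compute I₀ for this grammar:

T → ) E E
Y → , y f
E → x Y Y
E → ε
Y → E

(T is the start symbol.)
First, augment the grammar with T' → T
I₀ = CLOSURE({ [T' → . T] }):
  [T' → . T] has the dot before T: add [T → . ) E E]
No further items can be added.

I₀ = { [T → . ) E E], [T' → . T] }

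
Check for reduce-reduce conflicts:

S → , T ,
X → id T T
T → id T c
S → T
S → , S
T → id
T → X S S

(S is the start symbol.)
Augment with S' → S and build the canonical LR(0) collection (I0 = CLOSURE({[S' → . S]}), then GOTO on every symbol after a dot until no new states appear). It has 14 states:
  I0: { [S → . , S], [S → . , T ,], [S → . T], [S' → . S], [T → . X S S], [T → . id T c], [T → . id], [X → . id T T] }  — shift
  I1: { [S → , . S], [S → , . T ,], [S → . , S], [S → . , T ,], [S → . T], [T → . X S S], [T → . id T c], [T → . id], [X → . id T T] }  — shift
  I2: { [S' → S .] }  — accept
  I3: { [S → T .] }  — reduce
  I4: { [S → . , S], [S → . , T ,], [S → . T], [T → . X S S], [T → . id T c], [T → . id], [T → X . S S], [X → . id T T] }  — shift
  I5: { [T → . X S S], [T → . id T c], [T → . id], [T → id . T c], [T → id .], [X → . id T T], [X → id . T T] }  — shift, reduce
  I6: { [T → . X S S], [T → . id T c], [T → . id], [T → id T . c], [X → . id T T], [X → id T . T] }  — shift
  I7: { [X → id T T .] }  — reduce
  I8: { [T → id T c .] }  — reduce
  I9: { [S → . , S], [S → . , T ,], [S → . T], [T → . X S S], [T → . id T c], [T → . id], [T → X S . S], [X → . id T T] }  — shift
  I10: { [T → X S S .] }  — reduce
  I11: { [S → , S .] }  — reduce
  I12: { [S → , T . ,], [S → T .] }  — shift, reduce
  I13: { [S → , T , .] }  — reduce

No state contains more than one complete item.

Answer: No reduce-reduce conflicts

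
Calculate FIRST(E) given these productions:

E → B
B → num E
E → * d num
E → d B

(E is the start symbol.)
To compute FIRST(E), examine every production with E on the left-hand side, reading each right-hand side left to right until a non-nullable symbol is reached.

FIRST sets of the other non-terminals involved (by the same procedure, iterated to a fixed point):
  FIRST(B) = { 'num' }

From E → B:
  - B is a non-terminal: add FIRST(B) \ {ε} = { 'num' }
    B is not nullable, so stop
From E → * d num:
  - '*' is a terminal: add '*' and stop
From E → d B:
  - d is a terminal: add 'd' and stop

Collecting: FIRST(E) = { '*', 'd', 'num' }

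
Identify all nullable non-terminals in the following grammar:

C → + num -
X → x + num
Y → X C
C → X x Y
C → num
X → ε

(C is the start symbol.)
{ 'X' }

A non-terminal is nullable if it can derive ε (the empty string): either it has an ε-production, or it has a production whose right-hand side consists entirely of nullable non-terminals.

ε-productions: X → ε
So X is immediately nullable.
No further non-terminal can be added: every production for the remaining non-terminals contains a terminal or a non-nullable non-terminal.
Nullable = { 'X' }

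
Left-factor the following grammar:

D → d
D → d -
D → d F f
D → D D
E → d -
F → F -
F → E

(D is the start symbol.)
D → d D'
D' → ε
D' → -
D' → F f
D → D D
E → d -
F → F -
F → E

Left-factoring transforms A → αβ₁ | αβ₂ into A → αA' and A' → β₁ | β₂
(α is the longest common prefix among the alternatives). Repeat until
no nonterminal has two alternatives with a common prefix.

Round 1: D has alternatives sharing prefix 'd'. Introduce D': D → d D'
  Add: D' → ε
  Add: D' → -
  Add: D' → F f

No remaining common prefixes — done.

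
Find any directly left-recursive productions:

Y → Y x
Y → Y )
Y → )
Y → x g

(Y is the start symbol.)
Direct left recursion occurs when N → N α for some non-terminal N (the right-hand side begins with the left-hand side itself).

Y → Y x: LEFT RECURSIVE (starts with Y)
Y → Y ): LEFT RECURSIVE (starts with Y)
Y → ): starts with ')'
Y → x g: starts with x

The grammar has direct left recursion on: Y.

Answer: Yes, Y is left-recursive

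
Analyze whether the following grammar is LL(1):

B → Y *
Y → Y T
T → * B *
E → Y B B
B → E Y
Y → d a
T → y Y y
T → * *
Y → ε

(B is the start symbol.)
A grammar is LL(1) if for each non-terminal N with multiple productions, the predict sets of those productions are pairwise disjoint, where PREDICT(N → α) = (FIRST(α) \ {ε}) ∪ (FOLLOW(N) if α ⇒* ε).

Relevant sets:
  FIRST(Y) = { '*', 'd', 'y', ε }
  FIRST(E) = { '*', 'd', 'y' }
  FIRST(T) = { '*', 'y' }
  FOLLOW(Y) = { $, '*', 'd', 'y' }

For B:
  PREDICT(B → Y '*') = { '*', 'd', 'y' }
  PREDICT(B → E Y) = { '*', 'd', 'y' }
For Y:
  PREDICT(Y → Y T) = { '*', 'd', 'y' }
  PREDICT(Y → d a) = { 'd' }
  PREDICT(Y → ε) = { $, '*', 'd', 'y' }
For T:
  PREDICT(T → '*' B '*') = { '*' }
  PREDICT(T → y Y y) = { 'y' }
  PREDICT(T → '*' '*') = { '*' }
E has a single production, so nothing to check there.

Conflict found: Predict set conflict for B: { '*', 'd', 'y' }
The grammar is NOT LL(1).

Answer: No. Predict set conflict for B: { '*', 'd', 'y' }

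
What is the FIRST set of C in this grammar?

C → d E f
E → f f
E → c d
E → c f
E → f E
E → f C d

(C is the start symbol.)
To compute FIRST(C), examine every production with C on the left-hand side, reading each right-hand side left to right until a non-nullable symbol is reached.

From C → d E f:
  - d is a terminal: add 'd' and stop

Collecting: FIRST(C) = { 'd' }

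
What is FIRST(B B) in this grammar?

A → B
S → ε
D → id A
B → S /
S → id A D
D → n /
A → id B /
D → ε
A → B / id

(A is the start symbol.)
{ '/', 'id' }

FIRST sets of the non-terminals involved (from the grammar, by fixed-point iteration):
  FIRST(B) = { '/', 'id' }

To compute FIRST(B B), process the symbols left to right:
Symbol B is a non-terminal. Add FIRST(B) \ {ε} = { '/', 'id' }
B is not nullable (ε ∉ FIRST(B)), so stop here.
FIRST(B B) = { '/', 'id' }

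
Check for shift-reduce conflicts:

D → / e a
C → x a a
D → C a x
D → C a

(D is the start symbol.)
Yes — I7: [D → C a .] vs [D → C a . x]

Augment with D' → D and build the canonical LR(0) collection (I0 = CLOSURE({[D' → . D]}), then GOTO on every symbol after a dot until no new states appear). It has 11 states:
  I0: { [C → . x a a], [D → . / e a], [D → . C a x], [D → . C a], [D' → . D] }  — shift
  I1: { [D → / . e a] }  — shift
  I2: { [D → C . a x], [D → C . a] }  — shift
  I3: { [D' → D .] }  — accept
  I4: { [C → x . a a] }  — shift
  I5: { [C → x a . a] }  — shift
  I6: { [C → x a a .] }  — reduce
  I7: { [D → C a . x], [D → C a .] }  — shift, reduce
  I8: { [D → C a x .] }  — reduce
  I9: { [D → / e . a] }  — shift
  I10: { [D → / e a .] }  — reduce

I7 contains reduce item [D → C a .] and shift item [D → C a . x] — shift-reduce conflict.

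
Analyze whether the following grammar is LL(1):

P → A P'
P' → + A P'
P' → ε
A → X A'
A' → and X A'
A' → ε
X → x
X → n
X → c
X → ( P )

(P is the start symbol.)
Yes, the grammar is LL(1).

Relevant sets:
  FOLLOW(P') = { $, ')' }
  FOLLOW(A') = { $, ')', '+' }

For P':
  PREDICT(P' → '+' A P') = { '+' }
  PREDICT(P' → ε) = { $, ')' }
For A':
  PREDICT(A' → and X A') = { 'and' }
  PREDICT(A' → ε) = { $, ')', '+' }
For X:
  PREDICT(X → x) = { 'x' }
  PREDICT(X → n) = { 'n' }
  PREDICT(X → c) = { 'c' }
  PREDICT(X → '(' P ')') = { '(' }
P, A have a single production, so nothing to check there.

All predict sets are disjoint. The grammar IS LL(1).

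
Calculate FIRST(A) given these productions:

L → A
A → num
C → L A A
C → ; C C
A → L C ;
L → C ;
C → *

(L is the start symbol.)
{ '*', ';', 'num' }

FIRST sets of the other non-terminals involved (by the same procedure, iterated to a fixed point):
  FIRST(L) = { '*', ';', 'num' }

From A → num:
  - num is a terminal: add 'num' and stop
From A → L C ;:
  - L is a non-terminal: add FIRST(L) \ {ε} = { '*', ';', 'num' }
    L is not nullable, so stop

Collecting: FIRST(A) = { '*', ';', 'num' }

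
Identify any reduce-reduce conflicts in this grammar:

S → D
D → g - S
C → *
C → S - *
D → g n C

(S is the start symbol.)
No reduce-reduce conflicts

A reduce-reduce conflict occurs when an LR(0) state has two complete items [A → α .] and [B → β .] — both call for a reduction, and with no lookahead the parser cannot choose between them.

Augment with S' → S and build the canonical LR(0) collection (I0 = CLOSURE({[S' → . S]}), then GOTO on every symbol after a dot until no new states appear). It has 12 states:
  I0: { [D → . g - S], [D → . g n C], [S → . D], [S' → . S] }  — shift
  I1: { [S → D .] }  — reduce
  I2: { [S' → S .] }  — accept
  I3: { [D → g . - S], [D → g . n C] }  — shift
  I4: { [D → . g - S], [D → . g n C], [D → g - . S], [S → . D] }  — shift
  I5: { [C → . *], [C → . S - *], [D → . g - S], [D → . g n C], [D → g n . C], [S → . D] }  — shift
  I6: { [C → * .] }  — reduce
  I7: { [D → g n C .] }  — reduce
  I8: { [C → S . - *] }  — shift
  I9: { [C → S - . *] }  — shift
  I10: { [C → S - * .] }  — reduce
  I11: { [D → g - S .] }  — reduce

No state contains more than one complete item.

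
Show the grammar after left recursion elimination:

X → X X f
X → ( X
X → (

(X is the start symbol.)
X → ( X X'
X → ( X'
X' → X f X'
X' → ε

X is directly left-recursive. The standard transformation for
  A → A α₁ | ... | A α_m | β₁ | ... | β_n
is
  A  → β₁ A' | ... | β_n A'
  A' → α₁ A' | ... | α_m A' | ε

X → ( X becomes X → ( X X'
X → ( becomes X → ( X'
X → X X f becomes X' → X f X'
Add X' → ε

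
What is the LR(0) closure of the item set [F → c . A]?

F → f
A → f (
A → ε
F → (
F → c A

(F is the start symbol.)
{ [A → . f (], [A → .], [F → c . A] }

Start with: [F → c . A]
  [F → c . A] has the dot before A: add [A → . f (], [A → .]
No further items can be added.

CLOSURE = { [A → . f (], [A → .], [F → c . A] }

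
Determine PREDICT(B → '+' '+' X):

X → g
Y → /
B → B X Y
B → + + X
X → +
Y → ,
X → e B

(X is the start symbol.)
PREDICT(B → '+' '+' X) = (FIRST(RHS) \ {ε}) ∪ (FOLLOW(B) if ε ∈ FIRST(RHS), i.e. RHS ⇒* ε)
FIRST('+' '+' X) = { '+' }
ε ∉ FIRST('+' '+' X), so FOLLOW(B) is not added.
PREDICT(B → '+' '+' X) = { '+' }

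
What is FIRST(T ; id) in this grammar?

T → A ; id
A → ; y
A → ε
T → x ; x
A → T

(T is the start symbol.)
{ ';', 'x' }

FIRST sets of the non-terminals involved (from the grammar, by fixed-point iteration):
  FIRST(T) = { ';', 'x' }

To compute FIRST(T ; id), process the symbols left to right:
Symbol T is a non-terminal. Add FIRST(T) \ {ε} = { ';', 'x' }
T is not nullable (ε ∉ FIRST(T)), so stop here.
FIRST(T ; id) = { ';', 'x' }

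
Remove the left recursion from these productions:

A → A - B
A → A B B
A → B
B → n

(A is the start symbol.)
A is directly left-recursive. The standard transformation for
  A → A α₁ | ... | A α_m | β₁ | ... | β_n
is
  A  → β₁ A' | ... | β_n A'
  A' → α₁ A' | ... | α_m A' | ε

A → B becomes A → B A'
A → A - B becomes A' → - B A'
A → A B B becomes A' → B B A'
Add A' → ε

Productions for other non-terminals are unchanged:
  B → n

Resulting grammar:
A → B A'
A' → - B A'
A' → B B A'
A' → ε
B → n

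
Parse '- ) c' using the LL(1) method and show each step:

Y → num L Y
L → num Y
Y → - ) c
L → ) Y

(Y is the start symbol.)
LL(1) parsing maintains a stack (initially the start symbol over $) and the input. At each step: if the stack top is a terminal, match it against the current input token; if it is a non-terminal N, replace it with the RHS of M[N, lookahead] (the unique production whose predict set contains the lookahead).

Stack is shown with the top on the left.

Stack    Input    Action
------------------------
Y $      - ) c $  output Y → - ) c
- ) c $  - ) c $  match '-'
) c $    ) c $    match ')'
c $      c $      match 'c'
$        $        accept

The string is accepted.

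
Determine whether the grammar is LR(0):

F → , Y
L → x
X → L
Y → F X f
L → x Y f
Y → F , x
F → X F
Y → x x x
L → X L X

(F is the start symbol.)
No. Shift-reduce conflict between [L → x .] and [F → . , Y]

A grammar is LR(0) if no state in the canonical LR(0) collection has:
  - both a shift item (dot before a terminal) and a complete item (shift-reduce conflict), or
  - two or more complete items (reduce-reduce conflict; the accept item [F' → F .] counts as a complete item here).

Augment with F' → F and build the canonical LR(0) collection (I0 = CLOSURE({[F' → . F]}), then GOTO on every symbol after a dot until no new states appear). It has 21 states:
  I0: { [F → . , Y], [F → . X F], [F' → . F], [L → . X L X], [L → . x Y f], [L → . x], [X → . L] }  — shift
  I1: { [F → , . Y], [F → . , Y], [F → . X F], [L → . X L X], [L → . x Y f], [L → . x], [X → . L], [Y → . F , x], [Y → . F X f], [Y → . x x x] }  — shift
  I2: { [F' → F .] }  — accept
  I3: { [X → L .] }  — reduce
  I4: { [F → . , Y], [F → . X F], [F → X . F], [L → . X L X], [L → . x Y f], [L → . x], [L → X . L X], [X → . L] }  — shift
  I5: { [F → . , Y], [F → . X F], [L → . X L X], [L → . x Y f], [L → . x], [L → x . Y f], [L → x .], [X → . L], [Y → . F , x], [Y → . F X f], [Y → . x x x] }  — shift, reduce
  I6: { [L → . X L X], [L → . x Y f], [L → . x], [X → . L], [Y → F . , x], [Y → F . X f] }  — shift
  I7: { [L → x Y . f] }  — shift
  I8: { [F → . , Y], [F → . X F], [L → . X L X], [L → . x Y f], [L → . x], [L → x . Y f], [L → x .], [X → . L], [Y → . F , x], [Y → . F X f], [Y → . x x x], [Y → x . x x] }  — shift, reduce
  I9: { [F → . , Y], [F → . X F], [L → . X L X], [L → . x Y f], [L → . x], [L → x . Y f], [L → x .], [X → . L], [Y → . F , x], [Y → . F X f], [Y → . x x x], [Y → x . x x], [Y → x x . x] }  — shift, reduce
  I10: { [F → . , Y], [F → . X F], [L → . X L X], [L → . x Y f], [L → . x], [L → x . Y f], [L → x .], [X → . L], [Y → . F , x], [Y → . F X f], [Y → . x x x], [Y → x . x x], [Y → x x . x], [Y → x x x .] }  — shift, 2 reduces
  I11: { [L → x Y f .] }  — reduce
  I12: { [Y → F , . x] }  — shift
  I13: { [L → . X L X], [L → . x Y f], [L → . x], [L → X . L X], [X → . L], [Y → F X . f] }  — shift
  I14: { [L → . X L X], [L → . x Y f], [L → . x], [L → X L . X], [X → . L], [X → L .] }  — shift, reduce
  I15: { [L → . X L X], [L → . x Y f], [L → . x], [L → X . L X], [X → . L] }  — shift
  I16: { [Y → F X f .] }  — reduce
  I17: { [L → . X L X], [L → . x Y f], [L → . x], [L → X . L X], [L → X L X .], [X → . L] }  — shift, reduce
  I18: { [Y → F , x .] }  — reduce
  I19: { [F → X F .] }  — reduce
  I20: { [F → , Y .] }  — reduce

Conflict in state I5:
  Shift-reduce conflict between [L → x .] and [F → . , Y]
So the grammar is NOT LR(0).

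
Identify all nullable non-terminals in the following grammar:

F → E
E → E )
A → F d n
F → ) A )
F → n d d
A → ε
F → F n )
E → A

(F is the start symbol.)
ε-productions: A → ε
So A is immediately nullable.
E → A: every symbol on the right is nullable, so E is nullable too.
F → E: every symbol on the right is nullable, so F is nullable too.
Every non-terminal is now nullable.
Nullable = { 'A', 'E', 'F' }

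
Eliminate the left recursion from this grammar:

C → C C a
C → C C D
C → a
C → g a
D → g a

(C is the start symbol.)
C → a C'
C → g a C'
C' → C a C'
C' → C D C'
C' → ε
D → g a

C is directly left-recursive. The standard transformation for
  A → A α₁ | ... | A α_m | β₁ | ... | β_n
is
  A  → β₁ A' | ... | β_n A'
  A' → α₁ A' | ... | α_m A' | ε

C → a becomes C → a C'
C → g a becomes C → g a C'
C → C C a becomes C' → C a C'
C → C C D becomes C' → C D C'
Add C' → ε

Productions for other non-terminals are unchanged:
  D → g a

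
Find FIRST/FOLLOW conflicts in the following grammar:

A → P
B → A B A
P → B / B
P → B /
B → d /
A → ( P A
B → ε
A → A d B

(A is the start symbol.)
A FIRST/FOLLOW conflict occurs when a non-terminal N has a nullable alternative N → β (β ⇒* ε) and another alternative N → α with FIRST(α) ∩ FOLLOW(N) ≠ ∅: on such a lookahead the parser cannot decide between expanding α and letting N vanish via β.

Nullable non-terminals: B.
FIRST sets used below: FIRST(A) = { '(', '/', 'd' }

B: nullable alternative(s) B → ε; FOLLOW(B) = { $, '(', '/', 'd' }
  B → A B A: FIRST \ {ε} = { '(', '/', 'd' } — overlaps FOLLOW(B) on { '(', '/', 'd' }: CONFLICT
  B → d /: FIRST \ {ε} = { 'd' } — overlaps FOLLOW(B) on { 'd' }: CONFLICT
  B → ε: FIRST \ {ε} = { } — this is the only nullable alternative, skip

A, P have no nullable alternative, so no FIRST/FOLLOW check is needed there.

So the grammar has 2 FIRST/FOLLOW conflicts (marked CONFLICT above).

Answer: Yes. B → A B A with FOLLOW(B) on { '(', '/', 'd' }; B → d '/' with FOLLOW(B) on { 'd' }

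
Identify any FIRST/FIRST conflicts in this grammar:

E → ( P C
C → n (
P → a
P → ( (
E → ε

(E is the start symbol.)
A FIRST/FIRST conflict occurs when two productions N → α and N → β for the same non-terminal have FIRST(α) ∩ FIRST(β) ≠ ∅ (with ε ∈ FIRST of a nullable right-hand side, so two nullable alternatives also conflict).

Productions for E:
  E → ( P C: FIRST = { '(' }
  E → ε: FIRST = { ε }
Productions for P:
  P → a: FIRST = { 'a' }
  P → ( (: FIRST = { '(' }
C has only one production, so no FIRST/FIRST conflict is possible there.

All alternatives of each non-terminal have pairwise disjoint FIRST sets.

Answer: No FIRST/FIRST conflicts.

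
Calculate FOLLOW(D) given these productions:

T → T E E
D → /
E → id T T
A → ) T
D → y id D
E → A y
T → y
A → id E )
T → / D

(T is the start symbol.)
{ $, ')', '/', 'id', 'y' }

To compute FOLLOW(D), find every occurrence of D on a right-hand side N → α D β: add FIRST(β) \ {ε}, and if β is empty or nullable also add FOLLOW(N). Iterate to a fixed point.

In D → y id D: D is at the end; this adds FOLLOW(D) to itself — nothing new
In T → / D: D is at the end, add FOLLOW(T)

The FOLLOW sets referred to above (computed the same way, to a fixed point):
  FOLLOW(T) = { $, ')', '/', 'id', 'y' }

Taking the union: FOLLOW(D) = { $, ')', '/', 'id', 'y' }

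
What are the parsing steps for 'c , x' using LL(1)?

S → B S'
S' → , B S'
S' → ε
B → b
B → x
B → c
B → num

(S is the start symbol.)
LL(1) parsing maintains a stack (initially the start symbol over $) and the input. At each step: if the stack top is a terminal, match it against the current input token; if it is a non-terminal N, replace it with the RHS of M[N, lookahead] (the unique production whose predict set contains the lookahead).

Stack is shown with the top on the left.

Stack     Input    Action
-------------------------
S $       c , x $  output S → B S'
B S' $    c , x $  output B → c
c S' $    c , x $  match 'c'
S' $      , x $    output S' → , B S'
, B S' $  , x $    match ','
B S' $    x $      output B → x
x S' $    x $      match 'x'
S' $      $        output S' → ε
$         $        accept

The string is accepted.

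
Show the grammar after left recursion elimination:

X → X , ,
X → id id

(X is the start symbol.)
X is directly left-recursive. The standard transformation for
  A → A α₁ | ... | A α_m | β₁ | ... | β_n
is
  A  → β₁ A' | ... | β_n A'
  A' → α₁ A' | ... | α_m A' | ε

X → id id becomes X → id id X'
X → X , , becomes X' → , , X'
Add X' → ε

Resulting grammar:
X → id id X'
X' → , , X'
X' → ε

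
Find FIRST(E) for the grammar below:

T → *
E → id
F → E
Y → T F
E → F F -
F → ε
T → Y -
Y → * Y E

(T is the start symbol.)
{ '-', 'id' }

To compute FIRST(E), examine every production with E on the left-hand side, reading each right-hand side left to right until a non-nullable symbol is reached.

FIRST sets of the other non-terminals involved (by the same procedure, iterated to a fixed point):
  FIRST(F) = { '-', 'id', ε }

From E → id:
  - id is a terminal: add 'id' and stop
From E → F F -:
  - F is a non-terminal: add FIRST(F) \ {ε} = { '-', 'id' }
    F is nullable, so continue to the next symbol
  - F is a non-terminal: add FIRST(F) \ {ε} = { '-', 'id' }
    F is nullable, so continue to the next symbol
  - '-' is a terminal: add '-' and stop

Collecting: FIRST(E) = { '-', 'id' }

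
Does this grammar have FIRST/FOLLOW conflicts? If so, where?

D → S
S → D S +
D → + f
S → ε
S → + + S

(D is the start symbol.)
Yes. D → '+' f with FOLLOW(D) on { '+' }; S → D S '+' with FOLLOW(S) on { '+' }; S → '+' '+' S with FOLLOW(S) on { '+' }

A FIRST/FOLLOW conflict occurs when a non-terminal N has a nullable alternative N → β (β ⇒* ε) and another alternative N → α with FIRST(α) ∩ FOLLOW(N) ≠ ∅: on such a lookahead the parser cannot decide between expanding α and letting N vanish via β.

Nullable non-terminals: D, S.
FIRST sets used below: FIRST(S) = { '+', ε }, FIRST(D) = { '+', ε }

D: nullable alternative(s) D → S; FOLLOW(D) = { $, '+' }
  D → S: FIRST \ {ε} = { '+' } — this is the only nullable alternative, skip
  D → + f: FIRST \ {ε} = { '+' } — overlaps FOLLOW(D) on { '+' }: CONFLICT

S: nullable alternative(s) S → ε; FOLLOW(S) = { $, '+' }
  S → D S +: FIRST \ {ε} = { '+' } — overlaps FOLLOW(S) on { '+' }: CONFLICT
  S → ε: FIRST \ {ε} = { } — this is the only nullable alternative, skip
  S → + + S: FIRST \ {ε} = { '+' } — overlaps FOLLOW(S) on { '+' }: CONFLICT

So the grammar has 3 FIRST/FOLLOW conflicts (marked CONFLICT above).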